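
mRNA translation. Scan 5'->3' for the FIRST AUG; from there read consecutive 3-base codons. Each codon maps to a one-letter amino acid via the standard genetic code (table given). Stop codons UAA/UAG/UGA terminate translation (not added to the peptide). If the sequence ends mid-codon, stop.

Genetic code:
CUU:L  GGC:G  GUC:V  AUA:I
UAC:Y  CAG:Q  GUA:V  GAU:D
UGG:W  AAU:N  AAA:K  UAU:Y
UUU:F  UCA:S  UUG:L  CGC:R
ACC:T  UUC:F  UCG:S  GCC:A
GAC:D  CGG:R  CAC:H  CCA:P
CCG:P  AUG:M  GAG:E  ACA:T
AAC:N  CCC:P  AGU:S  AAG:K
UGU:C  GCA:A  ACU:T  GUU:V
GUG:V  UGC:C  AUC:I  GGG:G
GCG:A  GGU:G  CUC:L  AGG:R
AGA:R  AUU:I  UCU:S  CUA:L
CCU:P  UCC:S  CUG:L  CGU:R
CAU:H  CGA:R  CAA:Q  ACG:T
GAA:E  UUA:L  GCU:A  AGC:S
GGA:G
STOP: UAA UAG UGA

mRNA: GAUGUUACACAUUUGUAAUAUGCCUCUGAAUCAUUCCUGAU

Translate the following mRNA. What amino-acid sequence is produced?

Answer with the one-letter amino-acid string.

start AUG at pos 1
pos 1: AUG -> M; peptide=M
pos 4: UUA -> L; peptide=ML
pos 7: CAC -> H; peptide=MLH
pos 10: AUU -> I; peptide=MLHI
pos 13: UGU -> C; peptide=MLHIC
pos 16: AAU -> N; peptide=MLHICN
pos 19: AUG -> M; peptide=MLHICNM
pos 22: CCU -> P; peptide=MLHICNMP
pos 25: CUG -> L; peptide=MLHICNMPL
pos 28: AAU -> N; peptide=MLHICNMPLN
pos 31: CAU -> H; peptide=MLHICNMPLNH
pos 34: UCC -> S; peptide=MLHICNMPLNHS
pos 37: UGA -> STOP

Answer: MLHICNMPLNHS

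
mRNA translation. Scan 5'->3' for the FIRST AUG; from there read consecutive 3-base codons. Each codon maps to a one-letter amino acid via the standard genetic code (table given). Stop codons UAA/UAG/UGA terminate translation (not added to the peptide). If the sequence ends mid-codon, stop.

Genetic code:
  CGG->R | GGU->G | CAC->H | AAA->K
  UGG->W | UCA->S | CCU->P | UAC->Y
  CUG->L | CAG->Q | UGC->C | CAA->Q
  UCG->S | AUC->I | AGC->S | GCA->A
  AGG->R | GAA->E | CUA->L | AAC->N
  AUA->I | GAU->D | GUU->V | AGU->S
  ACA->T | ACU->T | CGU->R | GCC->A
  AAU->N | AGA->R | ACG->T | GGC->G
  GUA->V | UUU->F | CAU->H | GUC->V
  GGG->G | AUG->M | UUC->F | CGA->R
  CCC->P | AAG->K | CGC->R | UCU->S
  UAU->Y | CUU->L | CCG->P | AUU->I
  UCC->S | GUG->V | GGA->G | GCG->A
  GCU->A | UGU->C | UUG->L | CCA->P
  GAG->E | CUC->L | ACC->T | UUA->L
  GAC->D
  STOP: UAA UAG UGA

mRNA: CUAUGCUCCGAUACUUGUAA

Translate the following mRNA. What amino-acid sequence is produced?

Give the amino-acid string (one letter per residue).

start AUG at pos 2
pos 2: AUG -> M; peptide=M
pos 5: CUC -> L; peptide=ML
pos 8: CGA -> R; peptide=MLR
pos 11: UAC -> Y; peptide=MLRY
pos 14: UUG -> L; peptide=MLRYL
pos 17: UAA -> STOP

Answer: MLRYL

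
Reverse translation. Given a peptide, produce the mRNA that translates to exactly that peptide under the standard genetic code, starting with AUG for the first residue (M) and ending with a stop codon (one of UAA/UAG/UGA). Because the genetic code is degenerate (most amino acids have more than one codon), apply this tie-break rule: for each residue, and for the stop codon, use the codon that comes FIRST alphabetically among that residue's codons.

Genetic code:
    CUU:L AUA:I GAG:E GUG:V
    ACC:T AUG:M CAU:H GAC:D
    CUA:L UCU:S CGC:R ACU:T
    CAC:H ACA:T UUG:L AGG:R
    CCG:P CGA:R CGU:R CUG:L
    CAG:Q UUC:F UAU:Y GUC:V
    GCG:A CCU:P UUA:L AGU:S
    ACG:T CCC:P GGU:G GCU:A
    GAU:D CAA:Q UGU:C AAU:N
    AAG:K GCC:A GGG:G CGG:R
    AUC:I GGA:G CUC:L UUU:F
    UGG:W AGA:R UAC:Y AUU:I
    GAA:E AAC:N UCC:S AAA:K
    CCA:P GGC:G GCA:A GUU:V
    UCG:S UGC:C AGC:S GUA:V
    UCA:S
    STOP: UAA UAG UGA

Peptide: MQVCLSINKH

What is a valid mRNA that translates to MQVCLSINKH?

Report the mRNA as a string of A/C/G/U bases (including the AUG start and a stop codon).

residue 1: M -> AUG (start codon)
residue 2: Q codons sorted = CAA,CAG -> pick first = CAA
residue 3: V codons sorted = GUA,GUC,GUG,GUU -> pick first = GUA
residue 4: C codons sorted = UGC,UGU -> pick first = UGC
residue 5: L codons sorted = CUA,CUC,CUG,CUU,UUA,UUG -> pick first = CUA
residue 6: S codons sorted = AGC,AGU,UCA,UCC,UCG,UCU -> pick first = AGC
residue 7: I codons sorted = AUA,AUC,AUU -> pick first = AUA
residue 8: N codons sorted = AAC,AAU -> pick first = AAC
residue 9: K codons sorted = AAA,AAG -> pick first = AAA
residue 10: H codons sorted = CAC,CAU -> pick first = CAC
terminator: stop codons sorted = UAA,UAG,UGA -> pick first = UAA

Answer: mRNA: AUGCAAGUAUGCCUAAGCAUAAACAAACACUAA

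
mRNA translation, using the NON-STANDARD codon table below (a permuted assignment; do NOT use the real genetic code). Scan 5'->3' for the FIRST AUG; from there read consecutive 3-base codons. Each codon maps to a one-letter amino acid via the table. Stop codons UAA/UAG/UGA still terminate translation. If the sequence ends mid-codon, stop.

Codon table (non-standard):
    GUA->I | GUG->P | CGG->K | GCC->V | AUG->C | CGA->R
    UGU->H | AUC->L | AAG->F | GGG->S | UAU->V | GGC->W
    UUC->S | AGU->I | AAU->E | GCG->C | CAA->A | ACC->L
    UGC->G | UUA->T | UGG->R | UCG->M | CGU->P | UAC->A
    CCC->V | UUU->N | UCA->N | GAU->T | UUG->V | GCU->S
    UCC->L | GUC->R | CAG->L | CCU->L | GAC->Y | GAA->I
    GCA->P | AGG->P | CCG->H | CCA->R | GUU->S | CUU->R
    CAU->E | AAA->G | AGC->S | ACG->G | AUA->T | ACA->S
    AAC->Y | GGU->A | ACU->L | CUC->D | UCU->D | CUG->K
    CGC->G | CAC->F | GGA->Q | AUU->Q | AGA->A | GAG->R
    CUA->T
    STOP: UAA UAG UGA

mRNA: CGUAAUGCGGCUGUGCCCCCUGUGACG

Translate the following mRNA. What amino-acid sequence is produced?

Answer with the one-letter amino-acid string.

Answer: CKKGVK

Derivation:
start AUG at pos 4
pos 4: AUG -> C; peptide=C
pos 7: CGG -> K; peptide=CK
pos 10: CUG -> K; peptide=CKK
pos 13: UGC -> G; peptide=CKKG
pos 16: CCC -> V; peptide=CKKGV
pos 19: CUG -> K; peptide=CKKGVK
pos 22: UGA -> STOP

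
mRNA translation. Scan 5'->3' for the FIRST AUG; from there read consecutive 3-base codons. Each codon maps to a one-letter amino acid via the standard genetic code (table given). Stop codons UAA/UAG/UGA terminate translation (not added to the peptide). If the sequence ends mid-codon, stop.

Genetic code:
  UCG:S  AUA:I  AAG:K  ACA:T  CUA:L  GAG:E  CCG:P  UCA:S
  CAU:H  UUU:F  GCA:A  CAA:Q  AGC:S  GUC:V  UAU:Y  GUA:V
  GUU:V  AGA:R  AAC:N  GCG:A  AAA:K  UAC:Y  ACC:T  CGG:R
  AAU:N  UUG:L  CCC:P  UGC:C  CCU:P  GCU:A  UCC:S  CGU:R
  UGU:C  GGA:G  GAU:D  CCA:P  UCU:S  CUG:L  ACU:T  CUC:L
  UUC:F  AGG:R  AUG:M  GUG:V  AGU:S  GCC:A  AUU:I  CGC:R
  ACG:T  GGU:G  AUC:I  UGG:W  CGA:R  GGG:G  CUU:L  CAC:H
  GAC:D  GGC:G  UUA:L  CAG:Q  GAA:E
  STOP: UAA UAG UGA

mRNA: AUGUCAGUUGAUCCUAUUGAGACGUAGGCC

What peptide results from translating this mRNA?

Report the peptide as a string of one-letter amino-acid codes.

Answer: MSVDPIET

Derivation:
start AUG at pos 0
pos 0: AUG -> M; peptide=M
pos 3: UCA -> S; peptide=MS
pos 6: GUU -> V; peptide=MSV
pos 9: GAU -> D; peptide=MSVD
pos 12: CCU -> P; peptide=MSVDP
pos 15: AUU -> I; peptide=MSVDPI
pos 18: GAG -> E; peptide=MSVDPIE
pos 21: ACG -> T; peptide=MSVDPIET
pos 24: UAG -> STOP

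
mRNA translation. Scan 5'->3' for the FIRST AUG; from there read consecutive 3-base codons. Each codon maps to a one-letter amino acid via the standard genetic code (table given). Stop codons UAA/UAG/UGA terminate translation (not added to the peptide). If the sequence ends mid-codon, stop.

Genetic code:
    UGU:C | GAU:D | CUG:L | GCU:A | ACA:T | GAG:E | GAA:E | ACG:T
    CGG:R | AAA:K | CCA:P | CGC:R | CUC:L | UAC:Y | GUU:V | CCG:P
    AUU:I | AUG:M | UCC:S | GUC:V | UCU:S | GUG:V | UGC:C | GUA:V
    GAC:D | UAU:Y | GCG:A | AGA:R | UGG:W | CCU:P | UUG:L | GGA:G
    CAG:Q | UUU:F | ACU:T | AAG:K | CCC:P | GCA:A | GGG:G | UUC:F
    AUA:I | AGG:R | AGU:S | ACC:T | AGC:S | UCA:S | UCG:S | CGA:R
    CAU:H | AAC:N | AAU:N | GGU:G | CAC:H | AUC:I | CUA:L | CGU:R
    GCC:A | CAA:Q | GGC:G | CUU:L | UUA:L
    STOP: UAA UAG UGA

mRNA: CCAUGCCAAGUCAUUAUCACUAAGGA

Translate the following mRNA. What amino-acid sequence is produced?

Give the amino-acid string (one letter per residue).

start AUG at pos 2
pos 2: AUG -> M; peptide=M
pos 5: CCA -> P; peptide=MP
pos 8: AGU -> S; peptide=MPS
pos 11: CAU -> H; peptide=MPSH
pos 14: UAU -> Y; peptide=MPSHY
pos 17: CAC -> H; peptide=MPSHYH
pos 20: UAA -> STOP

Answer: MPSHYH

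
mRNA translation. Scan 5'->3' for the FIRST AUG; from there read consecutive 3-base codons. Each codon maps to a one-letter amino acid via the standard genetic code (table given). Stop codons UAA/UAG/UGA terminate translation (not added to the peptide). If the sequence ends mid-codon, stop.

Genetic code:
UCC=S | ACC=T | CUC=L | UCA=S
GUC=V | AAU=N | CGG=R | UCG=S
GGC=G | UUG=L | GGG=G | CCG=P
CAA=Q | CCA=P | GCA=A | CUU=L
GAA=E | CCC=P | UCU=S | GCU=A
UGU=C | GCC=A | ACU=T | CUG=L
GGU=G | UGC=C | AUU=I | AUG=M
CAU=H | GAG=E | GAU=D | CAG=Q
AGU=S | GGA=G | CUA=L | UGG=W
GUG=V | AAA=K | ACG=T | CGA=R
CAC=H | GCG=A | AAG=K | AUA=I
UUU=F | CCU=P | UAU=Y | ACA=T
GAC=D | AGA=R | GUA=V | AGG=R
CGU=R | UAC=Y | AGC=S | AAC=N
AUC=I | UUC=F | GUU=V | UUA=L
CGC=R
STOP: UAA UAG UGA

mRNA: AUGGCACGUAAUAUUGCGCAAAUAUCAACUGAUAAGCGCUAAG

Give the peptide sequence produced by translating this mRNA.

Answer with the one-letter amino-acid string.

Answer: MARNIAQISTDKR

Derivation:
start AUG at pos 0
pos 0: AUG -> M; peptide=M
pos 3: GCA -> A; peptide=MA
pos 6: CGU -> R; peptide=MAR
pos 9: AAU -> N; peptide=MARN
pos 12: AUU -> I; peptide=MARNI
pos 15: GCG -> A; peptide=MARNIA
pos 18: CAA -> Q; peptide=MARNIAQ
pos 21: AUA -> I; peptide=MARNIAQI
pos 24: UCA -> S; peptide=MARNIAQIS
pos 27: ACU -> T; peptide=MARNIAQIST
pos 30: GAU -> D; peptide=MARNIAQISTD
pos 33: AAG -> K; peptide=MARNIAQISTDK
pos 36: CGC -> R; peptide=MARNIAQISTDKR
pos 39: UAA -> STOP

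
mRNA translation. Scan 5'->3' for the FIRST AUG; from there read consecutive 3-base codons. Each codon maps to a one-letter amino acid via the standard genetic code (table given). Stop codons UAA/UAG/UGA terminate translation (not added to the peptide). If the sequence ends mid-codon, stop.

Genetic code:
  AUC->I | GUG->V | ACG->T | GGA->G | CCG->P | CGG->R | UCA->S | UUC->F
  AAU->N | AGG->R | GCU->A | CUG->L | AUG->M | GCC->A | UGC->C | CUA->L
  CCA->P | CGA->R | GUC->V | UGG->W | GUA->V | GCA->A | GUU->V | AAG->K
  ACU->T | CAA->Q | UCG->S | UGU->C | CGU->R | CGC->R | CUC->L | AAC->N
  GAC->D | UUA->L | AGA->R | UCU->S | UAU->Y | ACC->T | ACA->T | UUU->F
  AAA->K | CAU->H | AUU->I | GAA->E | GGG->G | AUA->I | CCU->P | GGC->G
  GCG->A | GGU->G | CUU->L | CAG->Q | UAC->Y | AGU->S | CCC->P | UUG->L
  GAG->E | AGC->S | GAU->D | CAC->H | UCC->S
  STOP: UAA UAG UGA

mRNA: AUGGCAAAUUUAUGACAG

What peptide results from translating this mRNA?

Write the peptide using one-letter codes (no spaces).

start AUG at pos 0
pos 0: AUG -> M; peptide=M
pos 3: GCA -> A; peptide=MA
pos 6: AAU -> N; peptide=MAN
pos 9: UUA -> L; peptide=MANL
pos 12: UGA -> STOP

Answer: MANL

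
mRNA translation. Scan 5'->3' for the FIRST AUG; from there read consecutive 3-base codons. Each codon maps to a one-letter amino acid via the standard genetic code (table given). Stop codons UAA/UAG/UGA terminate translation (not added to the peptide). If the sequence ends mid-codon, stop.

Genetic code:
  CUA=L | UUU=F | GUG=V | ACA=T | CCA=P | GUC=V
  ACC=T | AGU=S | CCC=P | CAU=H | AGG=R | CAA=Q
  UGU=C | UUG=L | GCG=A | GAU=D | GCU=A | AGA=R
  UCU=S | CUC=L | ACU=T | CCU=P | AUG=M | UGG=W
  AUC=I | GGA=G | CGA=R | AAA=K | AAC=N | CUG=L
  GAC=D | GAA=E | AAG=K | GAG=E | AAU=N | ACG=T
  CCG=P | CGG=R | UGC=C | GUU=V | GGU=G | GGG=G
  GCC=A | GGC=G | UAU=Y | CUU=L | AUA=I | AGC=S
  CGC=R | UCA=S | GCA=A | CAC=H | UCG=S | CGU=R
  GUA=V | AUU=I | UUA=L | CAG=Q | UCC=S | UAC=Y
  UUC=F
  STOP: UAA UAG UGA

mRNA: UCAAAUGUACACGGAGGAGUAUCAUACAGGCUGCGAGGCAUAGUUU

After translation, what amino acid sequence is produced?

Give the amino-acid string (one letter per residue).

Answer: MYTEEYHTGCEA

Derivation:
start AUG at pos 4
pos 4: AUG -> M; peptide=M
pos 7: UAC -> Y; peptide=MY
pos 10: ACG -> T; peptide=MYT
pos 13: GAG -> E; peptide=MYTE
pos 16: GAG -> E; peptide=MYTEE
pos 19: UAU -> Y; peptide=MYTEEY
pos 22: CAU -> H; peptide=MYTEEYH
pos 25: ACA -> T; peptide=MYTEEYHT
pos 28: GGC -> G; peptide=MYTEEYHTG
pos 31: UGC -> C; peptide=MYTEEYHTGC
pos 34: GAG -> E; peptide=MYTEEYHTGCE
pos 37: GCA -> A; peptide=MYTEEYHTGCEA
pos 40: UAG -> STOP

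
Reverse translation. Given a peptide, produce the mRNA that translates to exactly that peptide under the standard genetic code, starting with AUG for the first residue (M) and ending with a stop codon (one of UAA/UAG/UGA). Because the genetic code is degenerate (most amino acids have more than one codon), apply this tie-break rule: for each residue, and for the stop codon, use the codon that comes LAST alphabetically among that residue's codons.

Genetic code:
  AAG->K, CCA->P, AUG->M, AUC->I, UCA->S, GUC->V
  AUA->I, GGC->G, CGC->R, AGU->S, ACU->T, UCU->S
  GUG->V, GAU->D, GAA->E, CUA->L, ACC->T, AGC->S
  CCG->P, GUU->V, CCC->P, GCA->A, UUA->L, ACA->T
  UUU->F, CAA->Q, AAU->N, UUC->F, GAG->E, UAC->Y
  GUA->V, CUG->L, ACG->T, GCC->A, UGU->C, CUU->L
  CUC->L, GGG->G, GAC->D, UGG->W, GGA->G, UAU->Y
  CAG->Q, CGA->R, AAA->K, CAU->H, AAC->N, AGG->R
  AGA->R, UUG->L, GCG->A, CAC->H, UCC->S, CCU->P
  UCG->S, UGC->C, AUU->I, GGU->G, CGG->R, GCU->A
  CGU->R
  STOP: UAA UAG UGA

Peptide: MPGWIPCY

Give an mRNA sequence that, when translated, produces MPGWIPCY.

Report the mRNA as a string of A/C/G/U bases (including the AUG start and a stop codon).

Answer: mRNA: AUGCCUGGUUGGAUUCCUUGUUAUUGA

Derivation:
residue 1: M -> AUG (start codon)
residue 2: P codons sorted = CCA,CCC,CCG,CCU -> pick last = CCU
residue 3: G codons sorted = GGA,GGC,GGG,GGU -> pick last = GGU
residue 4: W -> UGG (only codon)
residue 5: I codons sorted = AUA,AUC,AUU -> pick last = AUU
residue 6: P codons sorted = CCA,CCC,CCG,CCU -> pick last = CCU
residue 7: C codons sorted = UGC,UGU -> pick last = UGU
residue 8: Y codons sorted = UAC,UAU -> pick last = UAU
terminator: stop codons sorted = UAA,UAG,UGA -> pick last = UGA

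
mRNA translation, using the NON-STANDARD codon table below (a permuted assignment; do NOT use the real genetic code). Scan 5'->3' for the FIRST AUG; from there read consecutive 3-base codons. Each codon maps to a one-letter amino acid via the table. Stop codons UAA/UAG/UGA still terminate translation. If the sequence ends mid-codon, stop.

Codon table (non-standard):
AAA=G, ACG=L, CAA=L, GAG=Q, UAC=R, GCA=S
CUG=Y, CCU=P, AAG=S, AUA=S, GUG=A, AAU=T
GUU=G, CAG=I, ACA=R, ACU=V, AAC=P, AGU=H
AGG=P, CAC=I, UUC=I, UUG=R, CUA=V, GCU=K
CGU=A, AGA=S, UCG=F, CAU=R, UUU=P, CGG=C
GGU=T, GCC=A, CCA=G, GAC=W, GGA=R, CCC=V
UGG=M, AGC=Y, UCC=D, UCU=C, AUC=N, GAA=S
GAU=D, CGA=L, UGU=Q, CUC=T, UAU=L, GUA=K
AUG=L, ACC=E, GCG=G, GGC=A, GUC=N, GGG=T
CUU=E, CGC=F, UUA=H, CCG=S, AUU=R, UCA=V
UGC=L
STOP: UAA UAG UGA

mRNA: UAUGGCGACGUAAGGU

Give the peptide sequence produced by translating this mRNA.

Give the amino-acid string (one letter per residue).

start AUG at pos 1
pos 1: AUG -> L; peptide=L
pos 4: GCG -> G; peptide=LG
pos 7: ACG -> L; peptide=LGL
pos 10: UAA -> STOP

Answer: LGL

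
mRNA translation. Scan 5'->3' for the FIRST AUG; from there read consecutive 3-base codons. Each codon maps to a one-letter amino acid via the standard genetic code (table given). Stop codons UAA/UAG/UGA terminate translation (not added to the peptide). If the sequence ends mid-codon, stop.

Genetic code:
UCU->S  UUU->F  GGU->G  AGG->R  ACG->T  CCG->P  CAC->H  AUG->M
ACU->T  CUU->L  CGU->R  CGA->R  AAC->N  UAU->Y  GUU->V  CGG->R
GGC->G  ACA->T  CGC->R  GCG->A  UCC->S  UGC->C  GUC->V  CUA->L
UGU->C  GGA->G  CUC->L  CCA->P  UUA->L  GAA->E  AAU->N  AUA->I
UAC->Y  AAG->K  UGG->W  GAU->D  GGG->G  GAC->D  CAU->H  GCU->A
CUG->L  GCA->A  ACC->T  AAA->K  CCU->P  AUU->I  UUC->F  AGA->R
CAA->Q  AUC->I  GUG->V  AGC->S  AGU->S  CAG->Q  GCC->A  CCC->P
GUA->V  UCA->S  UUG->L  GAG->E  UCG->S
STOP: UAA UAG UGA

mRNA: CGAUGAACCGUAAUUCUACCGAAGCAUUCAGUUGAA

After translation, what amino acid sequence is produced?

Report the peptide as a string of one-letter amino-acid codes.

start AUG at pos 2
pos 2: AUG -> M; peptide=M
pos 5: AAC -> N; peptide=MN
pos 8: CGU -> R; peptide=MNR
pos 11: AAU -> N; peptide=MNRN
pos 14: UCU -> S; peptide=MNRNS
pos 17: ACC -> T; peptide=MNRNST
pos 20: GAA -> E; peptide=MNRNSTE
pos 23: GCA -> A; peptide=MNRNSTEA
pos 26: UUC -> F; peptide=MNRNSTEAF
pos 29: AGU -> S; peptide=MNRNSTEAFS
pos 32: UGA -> STOP

Answer: MNRNSTEAFS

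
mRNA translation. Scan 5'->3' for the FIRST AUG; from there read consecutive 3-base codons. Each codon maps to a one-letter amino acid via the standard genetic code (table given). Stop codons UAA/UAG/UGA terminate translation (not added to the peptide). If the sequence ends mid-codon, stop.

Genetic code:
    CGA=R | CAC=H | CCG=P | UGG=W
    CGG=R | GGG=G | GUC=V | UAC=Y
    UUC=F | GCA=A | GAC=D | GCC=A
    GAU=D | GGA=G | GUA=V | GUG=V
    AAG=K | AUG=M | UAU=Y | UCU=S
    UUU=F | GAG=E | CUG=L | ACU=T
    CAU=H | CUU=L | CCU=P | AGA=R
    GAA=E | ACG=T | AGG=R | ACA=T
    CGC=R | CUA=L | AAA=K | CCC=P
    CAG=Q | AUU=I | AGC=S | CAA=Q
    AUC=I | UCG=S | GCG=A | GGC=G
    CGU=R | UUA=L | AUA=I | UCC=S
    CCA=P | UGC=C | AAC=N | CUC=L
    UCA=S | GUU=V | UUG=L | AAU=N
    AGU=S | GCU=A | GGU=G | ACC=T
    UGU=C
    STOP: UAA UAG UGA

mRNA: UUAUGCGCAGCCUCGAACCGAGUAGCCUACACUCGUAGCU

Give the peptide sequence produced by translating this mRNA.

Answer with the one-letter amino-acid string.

start AUG at pos 2
pos 2: AUG -> M; peptide=M
pos 5: CGC -> R; peptide=MR
pos 8: AGC -> S; peptide=MRS
pos 11: CUC -> L; peptide=MRSL
pos 14: GAA -> E; peptide=MRSLE
pos 17: CCG -> P; peptide=MRSLEP
pos 20: AGU -> S; peptide=MRSLEPS
pos 23: AGC -> S; peptide=MRSLEPSS
pos 26: CUA -> L; peptide=MRSLEPSSL
pos 29: CAC -> H; peptide=MRSLEPSSLH
pos 32: UCG -> S; peptide=MRSLEPSSLHS
pos 35: UAG -> STOP

Answer: MRSLEPSSLHS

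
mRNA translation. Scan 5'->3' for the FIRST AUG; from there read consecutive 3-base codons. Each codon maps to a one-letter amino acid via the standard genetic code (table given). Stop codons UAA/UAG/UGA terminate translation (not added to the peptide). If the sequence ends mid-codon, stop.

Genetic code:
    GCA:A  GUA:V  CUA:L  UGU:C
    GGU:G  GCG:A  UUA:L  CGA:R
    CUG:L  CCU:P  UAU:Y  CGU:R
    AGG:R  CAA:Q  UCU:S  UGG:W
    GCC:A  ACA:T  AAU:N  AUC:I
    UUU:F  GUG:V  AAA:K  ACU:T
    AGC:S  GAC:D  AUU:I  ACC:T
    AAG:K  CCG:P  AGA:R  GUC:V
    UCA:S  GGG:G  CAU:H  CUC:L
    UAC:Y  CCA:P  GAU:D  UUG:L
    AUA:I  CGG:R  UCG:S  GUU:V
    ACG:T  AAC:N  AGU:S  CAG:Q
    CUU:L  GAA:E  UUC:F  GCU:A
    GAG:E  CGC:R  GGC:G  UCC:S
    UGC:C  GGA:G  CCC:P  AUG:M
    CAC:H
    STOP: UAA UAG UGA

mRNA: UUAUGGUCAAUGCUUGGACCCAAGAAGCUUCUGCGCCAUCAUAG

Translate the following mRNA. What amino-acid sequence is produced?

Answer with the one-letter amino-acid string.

Answer: MVNAWTQEASAPS

Derivation:
start AUG at pos 2
pos 2: AUG -> M; peptide=M
pos 5: GUC -> V; peptide=MV
pos 8: AAU -> N; peptide=MVN
pos 11: GCU -> A; peptide=MVNA
pos 14: UGG -> W; peptide=MVNAW
pos 17: ACC -> T; peptide=MVNAWT
pos 20: CAA -> Q; peptide=MVNAWTQ
pos 23: GAA -> E; peptide=MVNAWTQE
pos 26: GCU -> A; peptide=MVNAWTQEA
pos 29: UCU -> S; peptide=MVNAWTQEAS
pos 32: GCG -> A; peptide=MVNAWTQEASA
pos 35: CCA -> P; peptide=MVNAWTQEASAP
pos 38: UCA -> S; peptide=MVNAWTQEASAPS
pos 41: UAG -> STOP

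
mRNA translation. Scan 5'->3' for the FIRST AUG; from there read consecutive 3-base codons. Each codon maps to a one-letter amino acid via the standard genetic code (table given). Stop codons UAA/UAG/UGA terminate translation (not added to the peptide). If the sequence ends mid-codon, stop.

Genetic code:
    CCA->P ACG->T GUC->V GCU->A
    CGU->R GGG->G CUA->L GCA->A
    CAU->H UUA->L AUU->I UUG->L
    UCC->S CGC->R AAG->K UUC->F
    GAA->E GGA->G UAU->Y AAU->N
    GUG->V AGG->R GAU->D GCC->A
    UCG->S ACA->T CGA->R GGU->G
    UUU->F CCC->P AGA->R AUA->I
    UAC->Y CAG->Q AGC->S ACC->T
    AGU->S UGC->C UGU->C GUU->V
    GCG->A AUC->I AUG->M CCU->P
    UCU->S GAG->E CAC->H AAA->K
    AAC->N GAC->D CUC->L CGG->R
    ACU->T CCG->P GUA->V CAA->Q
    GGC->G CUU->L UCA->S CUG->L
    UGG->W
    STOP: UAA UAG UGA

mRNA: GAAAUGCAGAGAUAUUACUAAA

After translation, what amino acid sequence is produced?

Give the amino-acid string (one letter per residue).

Answer: MQRYY

Derivation:
start AUG at pos 3
pos 3: AUG -> M; peptide=M
pos 6: CAG -> Q; peptide=MQ
pos 9: AGA -> R; peptide=MQR
pos 12: UAU -> Y; peptide=MQRY
pos 15: UAC -> Y; peptide=MQRYY
pos 18: UAA -> STOP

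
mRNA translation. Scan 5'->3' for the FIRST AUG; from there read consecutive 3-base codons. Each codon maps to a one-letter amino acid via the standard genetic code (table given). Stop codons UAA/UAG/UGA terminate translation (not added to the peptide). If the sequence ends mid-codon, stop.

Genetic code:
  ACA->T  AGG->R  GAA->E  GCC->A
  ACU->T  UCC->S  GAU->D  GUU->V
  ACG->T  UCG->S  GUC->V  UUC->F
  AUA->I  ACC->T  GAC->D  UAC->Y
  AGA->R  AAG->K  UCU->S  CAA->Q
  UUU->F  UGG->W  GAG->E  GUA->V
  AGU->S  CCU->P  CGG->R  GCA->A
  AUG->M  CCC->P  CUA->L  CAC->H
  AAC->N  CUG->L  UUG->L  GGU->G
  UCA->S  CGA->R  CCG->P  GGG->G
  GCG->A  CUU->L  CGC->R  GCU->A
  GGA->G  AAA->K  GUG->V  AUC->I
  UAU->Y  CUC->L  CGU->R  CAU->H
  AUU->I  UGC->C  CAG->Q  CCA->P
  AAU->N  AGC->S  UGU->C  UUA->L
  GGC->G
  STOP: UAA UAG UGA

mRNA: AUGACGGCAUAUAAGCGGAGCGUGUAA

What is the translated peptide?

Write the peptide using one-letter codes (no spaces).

Answer: MTAYKRSV

Derivation:
start AUG at pos 0
pos 0: AUG -> M; peptide=M
pos 3: ACG -> T; peptide=MT
pos 6: GCA -> A; peptide=MTA
pos 9: UAU -> Y; peptide=MTAY
pos 12: AAG -> K; peptide=MTAYK
pos 15: CGG -> R; peptide=MTAYKR
pos 18: AGC -> S; peptide=MTAYKRS
pos 21: GUG -> V; peptide=MTAYKRSV
pos 24: UAA -> STOP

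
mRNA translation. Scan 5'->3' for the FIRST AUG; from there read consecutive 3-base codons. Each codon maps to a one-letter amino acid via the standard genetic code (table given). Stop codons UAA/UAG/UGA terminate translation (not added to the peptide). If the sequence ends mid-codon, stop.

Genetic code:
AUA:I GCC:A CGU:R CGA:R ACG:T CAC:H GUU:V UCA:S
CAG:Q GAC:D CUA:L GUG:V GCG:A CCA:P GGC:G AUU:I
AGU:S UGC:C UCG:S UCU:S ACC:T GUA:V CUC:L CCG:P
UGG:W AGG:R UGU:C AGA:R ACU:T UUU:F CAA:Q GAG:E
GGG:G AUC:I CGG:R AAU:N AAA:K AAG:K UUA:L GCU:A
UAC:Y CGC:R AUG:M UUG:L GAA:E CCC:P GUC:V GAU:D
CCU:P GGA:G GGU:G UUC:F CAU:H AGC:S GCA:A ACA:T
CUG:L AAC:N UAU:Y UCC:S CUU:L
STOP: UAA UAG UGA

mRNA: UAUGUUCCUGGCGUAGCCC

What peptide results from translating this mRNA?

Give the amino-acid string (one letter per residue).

Answer: MFLA

Derivation:
start AUG at pos 1
pos 1: AUG -> M; peptide=M
pos 4: UUC -> F; peptide=MF
pos 7: CUG -> L; peptide=MFL
pos 10: GCG -> A; peptide=MFLA
pos 13: UAG -> STOP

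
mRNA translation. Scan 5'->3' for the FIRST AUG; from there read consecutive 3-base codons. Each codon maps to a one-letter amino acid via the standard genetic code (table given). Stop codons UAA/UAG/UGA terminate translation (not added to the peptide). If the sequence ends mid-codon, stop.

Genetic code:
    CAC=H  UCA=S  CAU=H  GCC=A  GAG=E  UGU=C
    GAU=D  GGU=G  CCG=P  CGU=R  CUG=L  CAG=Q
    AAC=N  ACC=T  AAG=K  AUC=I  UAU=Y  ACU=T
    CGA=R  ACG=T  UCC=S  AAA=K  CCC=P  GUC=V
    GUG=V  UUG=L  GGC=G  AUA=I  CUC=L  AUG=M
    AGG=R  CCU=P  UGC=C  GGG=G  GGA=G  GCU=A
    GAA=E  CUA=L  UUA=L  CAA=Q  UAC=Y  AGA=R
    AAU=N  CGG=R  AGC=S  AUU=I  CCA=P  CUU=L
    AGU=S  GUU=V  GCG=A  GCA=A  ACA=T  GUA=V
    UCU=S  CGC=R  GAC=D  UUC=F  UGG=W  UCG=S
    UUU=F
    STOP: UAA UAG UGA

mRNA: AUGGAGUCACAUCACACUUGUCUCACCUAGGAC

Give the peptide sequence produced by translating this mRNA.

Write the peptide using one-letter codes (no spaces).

start AUG at pos 0
pos 0: AUG -> M; peptide=M
pos 3: GAG -> E; peptide=ME
pos 6: UCA -> S; peptide=MES
pos 9: CAU -> H; peptide=MESH
pos 12: CAC -> H; peptide=MESHH
pos 15: ACU -> T; peptide=MESHHT
pos 18: UGU -> C; peptide=MESHHTC
pos 21: CUC -> L; peptide=MESHHTCL
pos 24: ACC -> T; peptide=MESHHTCLT
pos 27: UAG -> STOP

Answer: MESHHTCLT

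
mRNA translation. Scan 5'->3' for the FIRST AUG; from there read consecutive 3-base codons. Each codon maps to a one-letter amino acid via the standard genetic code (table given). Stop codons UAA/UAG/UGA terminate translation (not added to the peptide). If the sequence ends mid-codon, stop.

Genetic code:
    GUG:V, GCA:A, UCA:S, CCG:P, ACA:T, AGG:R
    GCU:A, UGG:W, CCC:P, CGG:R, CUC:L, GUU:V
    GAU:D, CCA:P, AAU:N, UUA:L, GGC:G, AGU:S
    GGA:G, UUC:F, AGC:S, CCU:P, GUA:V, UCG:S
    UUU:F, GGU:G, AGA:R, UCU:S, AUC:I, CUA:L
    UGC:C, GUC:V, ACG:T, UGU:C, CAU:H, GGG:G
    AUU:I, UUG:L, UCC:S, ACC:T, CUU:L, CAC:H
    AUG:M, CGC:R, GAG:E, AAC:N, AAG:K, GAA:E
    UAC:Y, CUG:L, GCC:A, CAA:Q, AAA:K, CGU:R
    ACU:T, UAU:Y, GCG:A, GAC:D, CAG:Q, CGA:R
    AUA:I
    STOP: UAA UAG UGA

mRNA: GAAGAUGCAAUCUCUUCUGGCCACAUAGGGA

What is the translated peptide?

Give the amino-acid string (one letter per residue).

Answer: MQSLLAT

Derivation:
start AUG at pos 4
pos 4: AUG -> M; peptide=M
pos 7: CAA -> Q; peptide=MQ
pos 10: UCU -> S; peptide=MQS
pos 13: CUU -> L; peptide=MQSL
pos 16: CUG -> L; peptide=MQSLL
pos 19: GCC -> A; peptide=MQSLLA
pos 22: ACA -> T; peptide=MQSLLAT
pos 25: UAG -> STOP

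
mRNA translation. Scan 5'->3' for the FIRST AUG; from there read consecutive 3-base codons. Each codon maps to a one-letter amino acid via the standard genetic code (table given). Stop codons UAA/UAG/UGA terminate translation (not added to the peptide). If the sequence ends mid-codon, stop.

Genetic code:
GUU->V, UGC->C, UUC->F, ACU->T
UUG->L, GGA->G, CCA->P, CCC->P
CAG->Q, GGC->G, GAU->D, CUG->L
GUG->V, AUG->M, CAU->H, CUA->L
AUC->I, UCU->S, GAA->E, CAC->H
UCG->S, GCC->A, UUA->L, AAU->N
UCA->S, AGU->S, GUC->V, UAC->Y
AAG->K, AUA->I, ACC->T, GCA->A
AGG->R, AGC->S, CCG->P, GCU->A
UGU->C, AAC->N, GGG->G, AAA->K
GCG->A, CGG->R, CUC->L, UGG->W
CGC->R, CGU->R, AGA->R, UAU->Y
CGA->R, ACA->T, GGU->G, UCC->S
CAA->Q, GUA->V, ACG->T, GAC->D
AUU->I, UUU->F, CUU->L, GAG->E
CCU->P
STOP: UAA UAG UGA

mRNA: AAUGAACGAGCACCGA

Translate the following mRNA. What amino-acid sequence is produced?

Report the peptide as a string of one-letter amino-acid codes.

Answer: MNEHR

Derivation:
start AUG at pos 1
pos 1: AUG -> M; peptide=M
pos 4: AAC -> N; peptide=MN
pos 7: GAG -> E; peptide=MNE
pos 10: CAC -> H; peptide=MNEH
pos 13: CGA -> R; peptide=MNEHR
pos 16: only 0 nt remain (<3), stop (end of mRNA)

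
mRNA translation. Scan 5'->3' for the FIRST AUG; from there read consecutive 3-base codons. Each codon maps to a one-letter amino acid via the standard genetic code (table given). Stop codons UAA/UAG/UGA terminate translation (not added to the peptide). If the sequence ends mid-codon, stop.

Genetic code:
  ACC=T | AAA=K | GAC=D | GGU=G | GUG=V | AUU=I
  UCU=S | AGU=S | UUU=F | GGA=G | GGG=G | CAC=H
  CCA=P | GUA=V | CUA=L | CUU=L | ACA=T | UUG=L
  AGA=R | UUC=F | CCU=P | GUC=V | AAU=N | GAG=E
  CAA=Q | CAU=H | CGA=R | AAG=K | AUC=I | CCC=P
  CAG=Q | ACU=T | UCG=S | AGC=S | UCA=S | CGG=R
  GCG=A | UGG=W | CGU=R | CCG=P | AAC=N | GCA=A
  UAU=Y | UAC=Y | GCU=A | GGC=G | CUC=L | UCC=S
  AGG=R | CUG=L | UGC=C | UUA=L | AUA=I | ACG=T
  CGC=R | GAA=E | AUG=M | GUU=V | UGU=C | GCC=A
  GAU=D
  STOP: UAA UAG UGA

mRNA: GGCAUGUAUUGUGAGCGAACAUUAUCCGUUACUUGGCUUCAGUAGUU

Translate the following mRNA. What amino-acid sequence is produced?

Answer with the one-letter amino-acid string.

start AUG at pos 3
pos 3: AUG -> M; peptide=M
pos 6: UAU -> Y; peptide=MY
pos 9: UGU -> C; peptide=MYC
pos 12: GAG -> E; peptide=MYCE
pos 15: CGA -> R; peptide=MYCER
pos 18: ACA -> T; peptide=MYCERT
pos 21: UUA -> L; peptide=MYCERTL
pos 24: UCC -> S; peptide=MYCERTLS
pos 27: GUU -> V; peptide=MYCERTLSV
pos 30: ACU -> T; peptide=MYCERTLSVT
pos 33: UGG -> W; peptide=MYCERTLSVTW
pos 36: CUU -> L; peptide=MYCERTLSVTWL
pos 39: CAG -> Q; peptide=MYCERTLSVTWLQ
pos 42: UAG -> STOP

Answer: MYCERTLSVTWLQ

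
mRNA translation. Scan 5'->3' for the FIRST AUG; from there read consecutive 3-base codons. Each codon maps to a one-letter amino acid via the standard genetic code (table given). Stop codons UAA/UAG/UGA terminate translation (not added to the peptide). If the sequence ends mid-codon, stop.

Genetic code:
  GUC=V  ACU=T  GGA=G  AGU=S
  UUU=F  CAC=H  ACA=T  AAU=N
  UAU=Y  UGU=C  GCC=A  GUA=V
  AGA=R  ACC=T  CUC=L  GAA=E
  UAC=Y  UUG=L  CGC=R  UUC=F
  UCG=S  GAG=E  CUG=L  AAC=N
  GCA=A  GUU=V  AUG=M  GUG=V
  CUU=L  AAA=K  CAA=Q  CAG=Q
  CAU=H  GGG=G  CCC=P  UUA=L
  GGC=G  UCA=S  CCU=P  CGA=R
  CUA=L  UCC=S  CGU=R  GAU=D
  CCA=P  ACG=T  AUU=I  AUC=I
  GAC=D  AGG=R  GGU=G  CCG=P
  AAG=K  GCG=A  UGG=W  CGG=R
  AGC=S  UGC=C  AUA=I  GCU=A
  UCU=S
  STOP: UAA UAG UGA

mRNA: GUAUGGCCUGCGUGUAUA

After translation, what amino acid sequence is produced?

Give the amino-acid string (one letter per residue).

Answer: MACVY

Derivation:
start AUG at pos 2
pos 2: AUG -> M; peptide=M
pos 5: GCC -> A; peptide=MA
pos 8: UGC -> C; peptide=MAC
pos 11: GUG -> V; peptide=MACV
pos 14: UAU -> Y; peptide=MACVY
pos 17: only 1 nt remain (<3), stop (end of mRNA)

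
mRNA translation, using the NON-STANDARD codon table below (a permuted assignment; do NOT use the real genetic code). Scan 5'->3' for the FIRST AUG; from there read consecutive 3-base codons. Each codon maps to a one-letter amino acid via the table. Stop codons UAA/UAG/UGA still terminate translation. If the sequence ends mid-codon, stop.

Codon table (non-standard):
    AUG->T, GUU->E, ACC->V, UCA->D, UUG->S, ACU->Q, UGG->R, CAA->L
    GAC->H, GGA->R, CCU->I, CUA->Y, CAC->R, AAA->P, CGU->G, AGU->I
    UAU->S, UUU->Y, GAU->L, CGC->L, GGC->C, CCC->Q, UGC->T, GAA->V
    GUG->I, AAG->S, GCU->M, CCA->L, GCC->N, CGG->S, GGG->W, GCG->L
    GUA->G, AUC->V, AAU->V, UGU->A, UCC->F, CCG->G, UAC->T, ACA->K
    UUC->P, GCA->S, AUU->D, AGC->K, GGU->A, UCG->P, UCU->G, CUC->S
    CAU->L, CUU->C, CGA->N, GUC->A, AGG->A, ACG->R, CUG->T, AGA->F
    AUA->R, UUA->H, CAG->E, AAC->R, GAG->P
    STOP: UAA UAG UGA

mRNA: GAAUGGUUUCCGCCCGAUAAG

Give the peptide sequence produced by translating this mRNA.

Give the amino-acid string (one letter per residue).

start AUG at pos 2
pos 2: AUG -> T; peptide=T
pos 5: GUU -> E; peptide=TE
pos 8: UCC -> F; peptide=TEF
pos 11: GCC -> N; peptide=TEFN
pos 14: CGA -> N; peptide=TEFNN
pos 17: UAA -> STOP

Answer: TEFNN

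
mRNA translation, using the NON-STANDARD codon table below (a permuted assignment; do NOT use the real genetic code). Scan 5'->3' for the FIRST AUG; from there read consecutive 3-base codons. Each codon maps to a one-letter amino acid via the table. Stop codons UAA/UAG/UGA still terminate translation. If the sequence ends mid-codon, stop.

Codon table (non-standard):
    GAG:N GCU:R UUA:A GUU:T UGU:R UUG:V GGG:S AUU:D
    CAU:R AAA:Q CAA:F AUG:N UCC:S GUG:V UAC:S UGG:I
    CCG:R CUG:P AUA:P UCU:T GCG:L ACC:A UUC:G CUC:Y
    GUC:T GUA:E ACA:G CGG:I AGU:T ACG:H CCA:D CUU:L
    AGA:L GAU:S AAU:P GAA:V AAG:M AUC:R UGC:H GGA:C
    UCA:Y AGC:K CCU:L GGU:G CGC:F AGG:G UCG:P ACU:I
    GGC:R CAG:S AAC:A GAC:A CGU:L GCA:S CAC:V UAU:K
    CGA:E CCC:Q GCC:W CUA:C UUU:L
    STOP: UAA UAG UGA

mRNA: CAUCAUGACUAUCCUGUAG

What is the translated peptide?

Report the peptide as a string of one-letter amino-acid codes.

start AUG at pos 4
pos 4: AUG -> N; peptide=N
pos 7: ACU -> I; peptide=NI
pos 10: AUC -> R; peptide=NIR
pos 13: CUG -> P; peptide=NIRP
pos 16: UAG -> STOP

Answer: NIRP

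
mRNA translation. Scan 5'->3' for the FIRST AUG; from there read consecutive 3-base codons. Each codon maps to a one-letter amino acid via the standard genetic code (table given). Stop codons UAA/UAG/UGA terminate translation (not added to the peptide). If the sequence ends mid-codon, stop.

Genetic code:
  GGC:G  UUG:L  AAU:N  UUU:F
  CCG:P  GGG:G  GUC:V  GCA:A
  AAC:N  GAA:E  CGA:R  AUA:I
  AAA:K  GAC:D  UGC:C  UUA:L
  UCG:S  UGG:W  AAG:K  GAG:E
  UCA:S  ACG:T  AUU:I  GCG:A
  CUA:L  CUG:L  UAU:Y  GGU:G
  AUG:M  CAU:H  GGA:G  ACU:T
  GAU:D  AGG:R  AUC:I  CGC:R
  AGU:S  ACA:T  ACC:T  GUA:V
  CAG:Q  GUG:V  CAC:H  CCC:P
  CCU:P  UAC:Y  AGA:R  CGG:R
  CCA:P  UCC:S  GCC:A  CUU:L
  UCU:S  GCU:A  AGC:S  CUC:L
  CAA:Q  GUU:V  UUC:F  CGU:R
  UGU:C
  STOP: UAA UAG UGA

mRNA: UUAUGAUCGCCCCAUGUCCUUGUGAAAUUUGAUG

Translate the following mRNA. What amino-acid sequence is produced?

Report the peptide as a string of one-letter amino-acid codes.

start AUG at pos 2
pos 2: AUG -> M; peptide=M
pos 5: AUC -> I; peptide=MI
pos 8: GCC -> A; peptide=MIA
pos 11: CCA -> P; peptide=MIAP
pos 14: UGU -> C; peptide=MIAPC
pos 17: CCU -> P; peptide=MIAPCP
pos 20: UGU -> C; peptide=MIAPCPC
pos 23: GAA -> E; peptide=MIAPCPCE
pos 26: AUU -> I; peptide=MIAPCPCEI
pos 29: UGA -> STOP

Answer: MIAPCPCEI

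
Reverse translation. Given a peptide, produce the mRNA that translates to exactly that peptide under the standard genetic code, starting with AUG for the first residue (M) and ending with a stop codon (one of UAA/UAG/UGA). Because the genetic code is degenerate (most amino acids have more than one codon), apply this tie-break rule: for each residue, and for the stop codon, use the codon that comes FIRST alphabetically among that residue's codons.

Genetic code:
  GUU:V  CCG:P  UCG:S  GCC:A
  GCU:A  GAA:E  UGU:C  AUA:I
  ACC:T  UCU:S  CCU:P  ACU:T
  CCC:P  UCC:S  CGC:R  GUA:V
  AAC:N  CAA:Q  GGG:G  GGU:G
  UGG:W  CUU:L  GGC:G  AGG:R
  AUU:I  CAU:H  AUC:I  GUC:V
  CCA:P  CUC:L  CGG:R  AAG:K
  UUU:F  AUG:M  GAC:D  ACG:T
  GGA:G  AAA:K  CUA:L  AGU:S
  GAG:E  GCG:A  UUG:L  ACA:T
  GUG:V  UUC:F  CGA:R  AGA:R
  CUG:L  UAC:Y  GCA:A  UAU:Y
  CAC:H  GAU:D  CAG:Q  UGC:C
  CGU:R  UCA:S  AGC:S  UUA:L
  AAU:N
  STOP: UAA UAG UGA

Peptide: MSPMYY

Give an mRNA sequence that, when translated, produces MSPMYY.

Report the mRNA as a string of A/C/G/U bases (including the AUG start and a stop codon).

Answer: mRNA: AUGAGCCCAAUGUACUACUAA

Derivation:
residue 1: M -> AUG (start codon)
residue 2: S codons sorted = AGC,AGU,UCA,UCC,UCG,UCU -> pick first = AGC
residue 3: P codons sorted = CCA,CCC,CCG,CCU -> pick first = CCA
residue 4: M -> AUG (only codon)
residue 5: Y codons sorted = UAC,UAU -> pick first = UAC
residue 6: Y codons sorted = UAC,UAU -> pick first = UAC
terminator: stop codons sorted = UAA,UAG,UGA -> pick first = UAA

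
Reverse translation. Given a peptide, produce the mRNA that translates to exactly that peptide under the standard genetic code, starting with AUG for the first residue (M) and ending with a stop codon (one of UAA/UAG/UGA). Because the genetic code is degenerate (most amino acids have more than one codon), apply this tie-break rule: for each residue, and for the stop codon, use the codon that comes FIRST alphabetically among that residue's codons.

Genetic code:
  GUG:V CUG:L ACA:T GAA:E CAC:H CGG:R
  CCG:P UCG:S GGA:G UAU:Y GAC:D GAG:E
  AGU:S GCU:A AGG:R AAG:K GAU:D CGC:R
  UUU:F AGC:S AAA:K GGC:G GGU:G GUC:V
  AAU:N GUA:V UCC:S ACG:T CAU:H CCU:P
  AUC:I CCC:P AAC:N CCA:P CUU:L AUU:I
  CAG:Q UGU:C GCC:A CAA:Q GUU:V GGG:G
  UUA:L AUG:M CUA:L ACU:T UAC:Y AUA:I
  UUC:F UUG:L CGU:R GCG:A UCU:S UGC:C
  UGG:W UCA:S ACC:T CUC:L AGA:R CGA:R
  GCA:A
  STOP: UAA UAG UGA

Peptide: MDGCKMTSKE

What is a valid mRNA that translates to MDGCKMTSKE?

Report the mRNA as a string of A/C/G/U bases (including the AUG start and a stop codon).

residue 1: M -> AUG (start codon)
residue 2: D codons sorted = GAC,GAU -> pick first = GAC
residue 3: G codons sorted = GGA,GGC,GGG,GGU -> pick first = GGA
residue 4: C codons sorted = UGC,UGU -> pick first = UGC
residue 5: K codons sorted = AAA,AAG -> pick first = AAA
residue 6: M -> AUG (only codon)
residue 7: T codons sorted = ACA,ACC,ACG,ACU -> pick first = ACA
residue 8: S codons sorted = AGC,AGU,UCA,UCC,UCG,UCU -> pick first = AGC
residue 9: K codons sorted = AAA,AAG -> pick first = AAA
residue 10: E codons sorted = GAA,GAG -> pick first = GAA
terminator: stop codons sorted = UAA,UAG,UGA -> pick first = UAA

Answer: mRNA: AUGGACGGAUGCAAAAUGACAAGCAAAGAAUAA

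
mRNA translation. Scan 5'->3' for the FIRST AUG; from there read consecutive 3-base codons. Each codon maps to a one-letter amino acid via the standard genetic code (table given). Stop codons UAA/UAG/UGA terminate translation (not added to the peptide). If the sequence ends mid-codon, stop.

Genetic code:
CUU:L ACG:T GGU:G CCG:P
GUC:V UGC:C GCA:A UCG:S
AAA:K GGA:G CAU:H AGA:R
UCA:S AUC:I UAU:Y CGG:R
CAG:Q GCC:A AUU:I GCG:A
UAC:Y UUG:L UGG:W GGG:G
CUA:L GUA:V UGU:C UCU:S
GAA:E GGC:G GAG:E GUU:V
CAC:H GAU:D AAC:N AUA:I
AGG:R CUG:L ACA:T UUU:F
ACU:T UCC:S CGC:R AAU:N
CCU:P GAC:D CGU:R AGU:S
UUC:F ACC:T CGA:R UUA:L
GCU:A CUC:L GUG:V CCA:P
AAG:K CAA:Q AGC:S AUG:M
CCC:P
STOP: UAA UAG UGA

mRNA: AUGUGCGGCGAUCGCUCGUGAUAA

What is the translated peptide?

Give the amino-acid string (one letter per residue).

start AUG at pos 0
pos 0: AUG -> M; peptide=M
pos 3: UGC -> C; peptide=MC
pos 6: GGC -> G; peptide=MCG
pos 9: GAU -> D; peptide=MCGD
pos 12: CGC -> R; peptide=MCGDR
pos 15: UCG -> S; peptide=MCGDRS
pos 18: UGA -> STOP

Answer: MCGDRS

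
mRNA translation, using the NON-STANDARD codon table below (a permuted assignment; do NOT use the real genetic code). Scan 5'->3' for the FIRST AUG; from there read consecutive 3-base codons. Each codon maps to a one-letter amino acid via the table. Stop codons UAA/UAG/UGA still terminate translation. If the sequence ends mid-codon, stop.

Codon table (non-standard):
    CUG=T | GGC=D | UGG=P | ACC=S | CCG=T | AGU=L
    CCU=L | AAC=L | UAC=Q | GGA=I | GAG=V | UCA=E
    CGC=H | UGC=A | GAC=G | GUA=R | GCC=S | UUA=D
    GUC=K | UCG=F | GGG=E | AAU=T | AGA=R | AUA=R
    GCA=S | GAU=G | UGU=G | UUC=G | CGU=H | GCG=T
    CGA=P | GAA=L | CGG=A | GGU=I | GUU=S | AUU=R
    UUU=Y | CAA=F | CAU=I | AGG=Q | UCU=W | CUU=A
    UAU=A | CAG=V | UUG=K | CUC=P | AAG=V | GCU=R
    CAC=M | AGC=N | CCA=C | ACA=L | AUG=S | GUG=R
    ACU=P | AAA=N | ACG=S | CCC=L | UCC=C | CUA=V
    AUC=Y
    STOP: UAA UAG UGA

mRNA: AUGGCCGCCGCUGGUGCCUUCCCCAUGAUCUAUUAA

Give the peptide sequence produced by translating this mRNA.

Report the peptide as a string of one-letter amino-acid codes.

Answer: SSSRISGLSYA

Derivation:
start AUG at pos 0
pos 0: AUG -> S; peptide=S
pos 3: GCC -> S; peptide=SS
pos 6: GCC -> S; peptide=SSS
pos 9: GCU -> R; peptide=SSSR
pos 12: GGU -> I; peptide=SSSRI
pos 15: GCC -> S; peptide=SSSRIS
pos 18: UUC -> G; peptide=SSSRISG
pos 21: CCC -> L; peptide=SSSRISGL
pos 24: AUG -> S; peptide=SSSRISGLS
pos 27: AUC -> Y; peptide=SSSRISGLSY
pos 30: UAU -> A; peptide=SSSRISGLSYA
pos 33: UAA -> STOP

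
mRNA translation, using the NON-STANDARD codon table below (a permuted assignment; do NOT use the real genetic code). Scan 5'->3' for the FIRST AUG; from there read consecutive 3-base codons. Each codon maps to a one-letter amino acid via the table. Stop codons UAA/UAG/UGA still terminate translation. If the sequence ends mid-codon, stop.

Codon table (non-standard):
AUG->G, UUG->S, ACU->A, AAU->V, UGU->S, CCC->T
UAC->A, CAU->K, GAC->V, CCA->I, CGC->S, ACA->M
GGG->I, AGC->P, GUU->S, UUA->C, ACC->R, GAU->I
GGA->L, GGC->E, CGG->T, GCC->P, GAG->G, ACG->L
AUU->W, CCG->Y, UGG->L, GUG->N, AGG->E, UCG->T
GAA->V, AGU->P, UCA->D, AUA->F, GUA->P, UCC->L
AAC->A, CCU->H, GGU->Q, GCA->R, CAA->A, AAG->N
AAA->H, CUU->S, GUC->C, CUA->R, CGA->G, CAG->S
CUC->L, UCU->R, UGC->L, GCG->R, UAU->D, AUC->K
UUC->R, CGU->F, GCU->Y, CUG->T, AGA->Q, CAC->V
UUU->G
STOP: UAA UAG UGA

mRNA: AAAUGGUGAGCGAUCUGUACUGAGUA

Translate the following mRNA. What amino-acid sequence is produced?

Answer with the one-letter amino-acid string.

start AUG at pos 2
pos 2: AUG -> G; peptide=G
pos 5: GUG -> N; peptide=GN
pos 8: AGC -> P; peptide=GNP
pos 11: GAU -> I; peptide=GNPI
pos 14: CUG -> T; peptide=GNPIT
pos 17: UAC -> A; peptide=GNPITA
pos 20: UGA -> STOP

Answer: GNPITA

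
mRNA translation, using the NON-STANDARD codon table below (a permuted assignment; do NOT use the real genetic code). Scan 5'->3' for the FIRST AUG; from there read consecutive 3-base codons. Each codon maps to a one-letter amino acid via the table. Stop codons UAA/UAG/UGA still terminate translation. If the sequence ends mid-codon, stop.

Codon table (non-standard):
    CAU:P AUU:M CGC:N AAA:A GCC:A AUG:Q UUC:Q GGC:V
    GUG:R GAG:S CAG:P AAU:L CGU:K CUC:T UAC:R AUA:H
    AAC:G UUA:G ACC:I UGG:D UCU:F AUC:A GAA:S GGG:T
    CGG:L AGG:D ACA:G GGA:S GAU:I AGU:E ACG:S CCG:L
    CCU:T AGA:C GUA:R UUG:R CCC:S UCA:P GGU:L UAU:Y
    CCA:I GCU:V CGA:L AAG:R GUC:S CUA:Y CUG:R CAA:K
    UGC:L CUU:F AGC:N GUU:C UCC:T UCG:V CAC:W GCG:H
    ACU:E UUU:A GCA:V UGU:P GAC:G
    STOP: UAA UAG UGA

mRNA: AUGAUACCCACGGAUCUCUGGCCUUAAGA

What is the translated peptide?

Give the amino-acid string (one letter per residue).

Answer: QHSSITDT

Derivation:
start AUG at pos 0
pos 0: AUG -> Q; peptide=Q
pos 3: AUA -> H; peptide=QH
pos 6: CCC -> S; peptide=QHS
pos 9: ACG -> S; peptide=QHSS
pos 12: GAU -> I; peptide=QHSSI
pos 15: CUC -> T; peptide=QHSSIT
pos 18: UGG -> D; peptide=QHSSITD
pos 21: CCU -> T; peptide=QHSSITDT
pos 24: UAA -> STOP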